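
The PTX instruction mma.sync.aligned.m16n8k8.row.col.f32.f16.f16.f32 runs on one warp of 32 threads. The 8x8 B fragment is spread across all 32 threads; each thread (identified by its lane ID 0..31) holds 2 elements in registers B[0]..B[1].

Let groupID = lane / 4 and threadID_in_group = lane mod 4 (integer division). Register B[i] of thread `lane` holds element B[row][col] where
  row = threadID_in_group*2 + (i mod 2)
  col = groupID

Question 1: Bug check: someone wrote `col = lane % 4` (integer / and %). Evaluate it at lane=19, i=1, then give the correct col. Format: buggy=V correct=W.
buggy=3 correct=4

`lane % 4`[19,1]→3
19: G=4,T=3
[1] (3*2+1,4) = (7,4)
col: 3 vs 4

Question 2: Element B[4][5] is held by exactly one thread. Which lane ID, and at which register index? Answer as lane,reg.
22,0

c: 5->gid=5  r: 4->tid=2,i&1=0
L=5*4+2=22  i=0=0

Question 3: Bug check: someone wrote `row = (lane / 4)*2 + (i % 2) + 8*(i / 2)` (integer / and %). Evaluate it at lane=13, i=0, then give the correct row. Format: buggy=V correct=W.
`(lane / 4)*2 + (i % 2) + 8*(i / 2)`[13,0]->6
lane 13: g=3 (13/4), t=1 (13%4)
i=0: r=1*2+0=2, c=g=3
row: 6 vs 2

buggy=6 correct=2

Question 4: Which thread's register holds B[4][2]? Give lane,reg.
10,0

c: 2->gid=2  r: 4->tid=2,i&1=0
L=2*4+2=10  i=0=0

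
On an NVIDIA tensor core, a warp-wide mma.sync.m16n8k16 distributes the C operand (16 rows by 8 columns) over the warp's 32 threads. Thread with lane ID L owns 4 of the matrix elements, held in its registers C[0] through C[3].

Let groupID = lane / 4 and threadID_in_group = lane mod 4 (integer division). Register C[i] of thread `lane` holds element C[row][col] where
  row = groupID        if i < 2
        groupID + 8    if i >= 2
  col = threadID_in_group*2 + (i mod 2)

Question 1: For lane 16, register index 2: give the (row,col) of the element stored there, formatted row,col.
L=16->g=16>>2=4, t=16&3=0
[2]->row 4+8=12  col 0·2+0=0

12,0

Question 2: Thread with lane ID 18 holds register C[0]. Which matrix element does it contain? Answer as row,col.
lane 18: grp=4 (18/4), tig=2 (18%4)
i=0: r=4+0=4, c=2*2+0=4

4,4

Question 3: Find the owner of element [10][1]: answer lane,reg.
r=10⇒gr=2,Rb=1  c=1⇒th=0,odd=1
L=2*4+0=8  i=1*2+1=3

8,3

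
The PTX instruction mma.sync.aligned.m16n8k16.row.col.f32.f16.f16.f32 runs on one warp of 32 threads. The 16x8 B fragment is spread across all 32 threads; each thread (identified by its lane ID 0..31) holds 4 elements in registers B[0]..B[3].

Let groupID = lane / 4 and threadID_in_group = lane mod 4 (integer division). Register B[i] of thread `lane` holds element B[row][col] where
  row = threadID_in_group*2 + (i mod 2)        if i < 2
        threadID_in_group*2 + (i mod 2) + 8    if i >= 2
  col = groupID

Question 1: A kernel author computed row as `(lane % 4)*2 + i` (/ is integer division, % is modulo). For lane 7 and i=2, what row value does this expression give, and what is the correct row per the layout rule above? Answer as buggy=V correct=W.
buggy=8 correct=14

`(lane % 4)*2 + i`[7,2]→8
lane 7: G=1 (7/4), T=3 (7%4)
i=2: r=3*2+0+8=14, c=G=1
row: 8 vs 14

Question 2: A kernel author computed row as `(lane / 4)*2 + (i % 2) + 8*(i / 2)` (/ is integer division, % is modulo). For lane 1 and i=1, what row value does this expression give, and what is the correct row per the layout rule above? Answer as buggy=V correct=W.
`(lane / 4)*2 + (i % 2) + 8*(i / 2)`[1,1]->1
1: gid=0,tid=1
[1] (1*2+1+0,0) = (3,0)
row: 1 vs 3

buggy=1 correct=3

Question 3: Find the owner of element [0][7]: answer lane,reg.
c:7=>grp=7  r:0=>rB=0,tig=0,lo=0
L=7*4+0=28  i=0*2+0=0

28,0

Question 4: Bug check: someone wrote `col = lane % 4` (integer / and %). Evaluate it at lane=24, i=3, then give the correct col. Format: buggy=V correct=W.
buggy=0 correct=6

`lane % 4`[24,3]->0
L=24->gid=24>>2=6, tid=24&3=0
[3]->row 0·2+1+8=9  col gid=6
col: 0 vs 6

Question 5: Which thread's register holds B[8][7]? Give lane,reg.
c:7=>grp=7  r:8=>rB=1,tig=0,lo=0
L=7*4+0=28  i=1*2+0=2

28,2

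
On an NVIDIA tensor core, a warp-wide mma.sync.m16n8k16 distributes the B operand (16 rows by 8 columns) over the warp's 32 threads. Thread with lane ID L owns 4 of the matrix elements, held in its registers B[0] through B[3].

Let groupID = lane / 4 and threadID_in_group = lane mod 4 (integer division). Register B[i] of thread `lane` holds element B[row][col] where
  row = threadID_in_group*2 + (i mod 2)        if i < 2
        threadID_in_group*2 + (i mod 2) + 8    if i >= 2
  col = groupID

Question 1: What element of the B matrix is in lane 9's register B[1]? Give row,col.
lane 9->9/4=2, 9 mod 4=1
i=1  r:2·1+1+0->3  c:2

3,2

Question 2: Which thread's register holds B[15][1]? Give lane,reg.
7,3

c=1⇒gr=1  r=15⇒Rb=1,th=3,odd=1
L=1*4+3=7  i=1*2+1=3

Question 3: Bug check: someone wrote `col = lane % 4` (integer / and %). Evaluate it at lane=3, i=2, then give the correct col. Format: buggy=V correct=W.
`lane % 4`[3,2]->3
lane 3->3/4=0, 3 mod 4=3
i=2  r:2·3+0+8->14  c:0
col: 3 vs 0

buggy=3 correct=0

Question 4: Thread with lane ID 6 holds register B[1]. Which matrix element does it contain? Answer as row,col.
L=6→G=6>>2=1, T=6&3=2
[1]→row 2·2+1+0=5  col G=1

5,1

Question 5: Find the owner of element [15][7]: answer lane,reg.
c:7=>grp=7  r:15=>rB=1,tig=3,lo=1
L=7*4+3=31  i=1*2+1=3

31,3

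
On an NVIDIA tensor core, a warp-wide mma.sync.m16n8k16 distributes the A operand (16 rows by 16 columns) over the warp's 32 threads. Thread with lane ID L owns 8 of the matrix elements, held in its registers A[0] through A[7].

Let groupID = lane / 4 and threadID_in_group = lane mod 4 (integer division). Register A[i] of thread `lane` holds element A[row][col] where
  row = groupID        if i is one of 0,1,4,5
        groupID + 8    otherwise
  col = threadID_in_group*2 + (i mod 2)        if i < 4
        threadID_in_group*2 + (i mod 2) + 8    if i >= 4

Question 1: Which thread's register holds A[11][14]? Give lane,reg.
15,6

r: 11->gid=3,r8=1  c: 14->c8=1,tid=3,i&1=0
L=3*4+3=15  i=1*4+1*2+0=6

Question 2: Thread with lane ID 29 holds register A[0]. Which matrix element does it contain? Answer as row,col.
lane 29: g=7 (29/4), t=1 (29%4)
i=0: r=7+0=7, c=1*2+0+0=2

7,2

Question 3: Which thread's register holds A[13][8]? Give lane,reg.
r: 13->gid=5,r8=1  c: 8->c8=1,tid=0,i&1=0
L=5*4+0=20  i=1*4+1*2+0=6

20,6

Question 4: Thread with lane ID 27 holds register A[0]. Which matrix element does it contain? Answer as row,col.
6,6

L=27⇒gr=27>>2=6, th=27&3=3
[0]⇒row 6+0=6  col 3·2+0+0=6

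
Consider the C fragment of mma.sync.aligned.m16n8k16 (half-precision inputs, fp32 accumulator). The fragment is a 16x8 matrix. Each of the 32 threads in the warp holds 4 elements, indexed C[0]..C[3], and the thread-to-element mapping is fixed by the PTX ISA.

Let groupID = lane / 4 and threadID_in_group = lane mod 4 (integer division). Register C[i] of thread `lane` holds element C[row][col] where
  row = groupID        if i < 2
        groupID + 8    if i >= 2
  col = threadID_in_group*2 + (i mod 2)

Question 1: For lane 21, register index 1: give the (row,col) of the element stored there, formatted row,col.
L=21→G=21>>2=5, T=21&3=1
[1]→row 5+0=5  col 1·2+1=3

5,3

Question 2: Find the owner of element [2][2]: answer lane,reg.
r=2→G=2,rhi=0  c=2→T=1,p=0
L=2*4+1=9  i=0*2+0=0

9,0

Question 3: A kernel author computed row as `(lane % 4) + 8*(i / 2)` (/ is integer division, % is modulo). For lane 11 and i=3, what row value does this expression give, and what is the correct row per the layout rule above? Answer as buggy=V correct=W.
buggy=11 correct=10

`(lane % 4) + 8*(i / 2)`[11,3]→11
lane 11→11/4=2, 11 mod 4=3
i=3  r:2+8→10  c:2·3+1→7
row: 11 vs 10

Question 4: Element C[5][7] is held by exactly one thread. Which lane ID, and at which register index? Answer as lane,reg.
23,1

r=5→G=5,rhi=0  c=7→T=3,p=1
L=5*4+3=23  i=0*2+1=1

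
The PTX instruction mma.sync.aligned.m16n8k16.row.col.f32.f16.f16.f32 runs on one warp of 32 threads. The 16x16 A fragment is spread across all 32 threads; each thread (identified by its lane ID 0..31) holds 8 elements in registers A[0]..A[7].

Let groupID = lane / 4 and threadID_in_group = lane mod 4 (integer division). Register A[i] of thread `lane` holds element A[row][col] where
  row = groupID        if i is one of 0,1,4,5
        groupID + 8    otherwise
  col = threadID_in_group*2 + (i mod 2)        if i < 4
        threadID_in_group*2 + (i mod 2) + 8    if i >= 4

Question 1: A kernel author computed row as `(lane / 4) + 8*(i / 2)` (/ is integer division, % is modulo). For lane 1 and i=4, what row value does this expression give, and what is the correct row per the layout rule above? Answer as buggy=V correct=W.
`(lane / 4) + 8*(i / 2)`[1,4]->16
lane 1->1/4=0, 1 mod 4=1
i=4  r:0+0->0  c:2·1+0+8->10
row: 16 vs 0

buggy=16 correct=0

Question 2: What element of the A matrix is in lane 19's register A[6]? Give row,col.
12,14

19: gr=4,th=3
[6] (4+8,3*2+0+8) = (12,14)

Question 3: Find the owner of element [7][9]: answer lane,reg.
r: 7->gid=7,r8=0  c: 9->c8=1,tid=0,i&1=1
L=7*4+0=28  i=1*4+0*2+1=5

28,5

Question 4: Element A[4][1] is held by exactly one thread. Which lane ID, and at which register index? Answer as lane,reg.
r=4⇒gr=4,Rb=0  c=1⇒Cb=0,th=0,odd=1
L=4*4+0=16  i=0*4+0*2+1=1

16,1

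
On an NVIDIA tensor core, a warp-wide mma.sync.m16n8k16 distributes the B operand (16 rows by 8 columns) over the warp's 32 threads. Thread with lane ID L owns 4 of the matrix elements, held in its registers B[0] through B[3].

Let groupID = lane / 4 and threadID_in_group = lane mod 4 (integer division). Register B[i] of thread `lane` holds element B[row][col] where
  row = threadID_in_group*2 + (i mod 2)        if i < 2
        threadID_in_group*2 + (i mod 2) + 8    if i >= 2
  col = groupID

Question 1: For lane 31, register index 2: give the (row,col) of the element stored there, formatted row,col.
L=31->g=31>>2=7, t=31&3=3
[2]->row 3·2+0+8=14  col g=7

14,7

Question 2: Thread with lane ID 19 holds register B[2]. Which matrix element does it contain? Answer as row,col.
lane 19: g=4 (19/4), t=3 (19%4)
i=2: r=3*2+0+8=14, c=g=4

14,4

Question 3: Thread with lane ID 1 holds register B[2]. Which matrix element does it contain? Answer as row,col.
10,0

L=1->g=1>>2=0, t=1&3=1
[2]->row 1·2+0+8=10  col g=0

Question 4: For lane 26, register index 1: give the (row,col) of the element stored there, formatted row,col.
5,6

lane 26⇒26/4=6, 26 mod 4=2
i=1  r:2·2+1+0⇒5  c:6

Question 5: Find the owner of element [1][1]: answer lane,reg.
4,1

c:1=>grp=1  r:1=>rB=0,tig=0,lo=1
L=1*4+0=4  i=0*2+1=1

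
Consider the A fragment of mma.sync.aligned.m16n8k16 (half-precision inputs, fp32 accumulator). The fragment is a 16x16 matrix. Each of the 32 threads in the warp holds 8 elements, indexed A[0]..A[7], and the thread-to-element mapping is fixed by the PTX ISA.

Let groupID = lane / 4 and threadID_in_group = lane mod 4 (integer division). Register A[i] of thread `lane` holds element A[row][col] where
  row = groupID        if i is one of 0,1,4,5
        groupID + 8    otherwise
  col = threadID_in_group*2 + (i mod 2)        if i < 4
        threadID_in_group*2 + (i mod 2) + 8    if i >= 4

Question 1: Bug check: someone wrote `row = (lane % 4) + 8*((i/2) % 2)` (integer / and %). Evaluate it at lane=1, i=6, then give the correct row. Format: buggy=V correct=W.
`(lane % 4) + 8*((i/2) % 2)`[1,6]→9
1: G=0,T=1
[6] (0+8,1*2+0+8) = (8,10)
row: 9 vs 8

buggy=9 correct=8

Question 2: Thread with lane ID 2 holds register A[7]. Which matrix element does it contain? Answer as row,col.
L=2->gid=2>>2=0, tid=2&3=2
[7]->row 0+8=8  col 2·2+1+8=13

8,13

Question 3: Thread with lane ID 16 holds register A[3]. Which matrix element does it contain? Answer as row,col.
12,1

lane 16⇒16/4=4, 16 mod 4=0
i=3  r:4+8⇒12  c:2·0+1+0⇒1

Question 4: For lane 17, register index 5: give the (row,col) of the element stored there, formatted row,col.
4,11

lane 17→17/4=4, 17 mod 4=1
i=5  r:4+0→4  c:2·1+1+8→11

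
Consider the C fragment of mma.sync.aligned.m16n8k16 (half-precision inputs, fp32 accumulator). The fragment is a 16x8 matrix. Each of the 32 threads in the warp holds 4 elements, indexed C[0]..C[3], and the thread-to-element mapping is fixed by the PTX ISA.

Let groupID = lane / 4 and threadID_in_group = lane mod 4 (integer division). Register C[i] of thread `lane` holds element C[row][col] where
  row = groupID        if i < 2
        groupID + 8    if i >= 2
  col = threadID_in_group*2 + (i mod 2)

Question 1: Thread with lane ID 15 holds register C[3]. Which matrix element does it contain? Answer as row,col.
11,7

L=15→G=15>>2=3, T=15&3=3
[3]→row 3+8=11  col 3·2+1=7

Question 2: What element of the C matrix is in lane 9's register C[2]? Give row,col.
10,2

9: gr=2,th=1
[2] (2+8,1*2+0) = (10,2)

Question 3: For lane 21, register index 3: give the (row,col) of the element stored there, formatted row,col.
13,3

lane 21: g=5 (21/4), t=1 (21%4)
i=3: r=5+8=13, c=1*2+1=3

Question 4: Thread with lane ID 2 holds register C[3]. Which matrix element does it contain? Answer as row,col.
lane 2⇒2/4=0, 2 mod 4=2
i=3  r:0+8⇒8  c:2·2+1⇒5

8,5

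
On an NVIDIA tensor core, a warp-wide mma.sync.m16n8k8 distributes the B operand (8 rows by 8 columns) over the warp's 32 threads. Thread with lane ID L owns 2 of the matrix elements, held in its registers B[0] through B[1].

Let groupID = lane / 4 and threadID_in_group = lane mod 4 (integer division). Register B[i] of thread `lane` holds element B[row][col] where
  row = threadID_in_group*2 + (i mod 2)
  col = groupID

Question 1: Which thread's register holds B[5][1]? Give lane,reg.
c: 1->gid=1  r: 5->tid=2,i&1=1
L=1*4+2=6  i=1=1

6,1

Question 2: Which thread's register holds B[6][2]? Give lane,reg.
11,0

c: 2->gid=2  r: 6->tid=3,i&1=0
L=2*4+3=11  i=0=0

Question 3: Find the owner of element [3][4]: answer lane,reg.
17,1

c=4->g=4  r=3->t=1,b0=1
L=4*4+1=17  i=1=1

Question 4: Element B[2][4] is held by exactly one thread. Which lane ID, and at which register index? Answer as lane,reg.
17,0

c=4->g=4  r=2->t=1,b0=0
L=4*4+1=17  i=0=0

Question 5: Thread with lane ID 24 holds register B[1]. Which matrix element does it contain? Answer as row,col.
24: grp=6,tig=0
[1] (0*2+1,6) = (1,6)

1,6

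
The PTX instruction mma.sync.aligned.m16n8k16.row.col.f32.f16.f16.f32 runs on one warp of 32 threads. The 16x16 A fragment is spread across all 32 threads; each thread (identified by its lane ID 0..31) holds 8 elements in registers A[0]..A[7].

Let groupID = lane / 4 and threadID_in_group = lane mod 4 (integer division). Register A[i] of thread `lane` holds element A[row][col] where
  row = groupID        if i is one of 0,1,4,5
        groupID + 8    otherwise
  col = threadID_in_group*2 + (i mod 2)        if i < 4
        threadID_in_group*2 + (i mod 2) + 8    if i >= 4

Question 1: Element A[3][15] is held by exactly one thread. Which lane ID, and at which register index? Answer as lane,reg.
r: 3->gid=3,r8=0  c: 15->c8=1,tid=3,i&1=1
L=3*4+3=15  i=1*4+0*2+1=5

15,5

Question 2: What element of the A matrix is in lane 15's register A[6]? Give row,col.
11,14

15: gr=3,th=3
[6] (3+8,3*2+0+8) = (11,14)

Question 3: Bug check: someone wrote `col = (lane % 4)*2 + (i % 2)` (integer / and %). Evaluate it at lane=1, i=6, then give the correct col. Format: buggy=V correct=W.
buggy=2 correct=10

`(lane % 4)*2 + (i % 2)`[1,6]→2
lane 1→1/4=0, 1 mod 4=1
i=6  r:0+8→8  c:2·1+0+8→10
col: 2 vs 10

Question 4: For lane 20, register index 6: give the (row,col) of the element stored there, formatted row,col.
L=20⇒gr=20>>2=5, th=20&3=0
[6]⇒row 5+8=13  col 0·2+0+8=8

13,8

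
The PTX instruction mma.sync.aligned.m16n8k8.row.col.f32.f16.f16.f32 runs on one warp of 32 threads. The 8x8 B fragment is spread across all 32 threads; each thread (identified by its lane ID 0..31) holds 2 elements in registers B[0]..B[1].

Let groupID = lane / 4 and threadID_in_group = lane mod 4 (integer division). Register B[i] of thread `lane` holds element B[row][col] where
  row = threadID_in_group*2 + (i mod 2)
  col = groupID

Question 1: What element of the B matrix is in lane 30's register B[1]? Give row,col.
5,7

L=30->g=30>>2=7, t=30&3=2
[1]->row 2·2+1=5  col g=7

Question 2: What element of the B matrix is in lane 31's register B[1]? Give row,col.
7,7

lane 31: gid=7 (31/4), tid=3 (31%4)
i=1: r=3*2+1=7, c=gid=7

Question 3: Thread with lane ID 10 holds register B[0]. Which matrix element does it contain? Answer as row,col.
4,2

lane 10: G=2 (10/4), T=2 (10%4)
i=0: r=2*2+0=4, c=G=2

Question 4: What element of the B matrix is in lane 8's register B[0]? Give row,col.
0,2

L=8->gid=8>>2=2, tid=8&3=0
[0]->row 0·2+0=0  col gid=2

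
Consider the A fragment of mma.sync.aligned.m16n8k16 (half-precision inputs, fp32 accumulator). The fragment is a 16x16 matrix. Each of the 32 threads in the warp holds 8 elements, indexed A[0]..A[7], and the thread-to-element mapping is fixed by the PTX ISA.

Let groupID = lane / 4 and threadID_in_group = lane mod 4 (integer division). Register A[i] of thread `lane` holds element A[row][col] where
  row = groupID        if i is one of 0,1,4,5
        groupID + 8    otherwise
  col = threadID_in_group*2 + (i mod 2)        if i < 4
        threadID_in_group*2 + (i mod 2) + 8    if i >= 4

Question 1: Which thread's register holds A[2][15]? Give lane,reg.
r:2=>grp=2,rB=0  c:15=>cB=1,tig=3,lo=1
L=2*4+3=11  i=1*4+0*2+1=5

11,5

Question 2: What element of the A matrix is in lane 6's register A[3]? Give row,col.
L=6⇒gr=6>>2=1, th=6&3=2
[3]⇒row 1+8=9  col 2·2+1+0=5

9,5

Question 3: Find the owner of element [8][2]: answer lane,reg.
r=8->g=0,rb=1  c=2->cb=0,t=1,b0=0
L=0*4+1=1  i=0*4+1*2+0=2

1,2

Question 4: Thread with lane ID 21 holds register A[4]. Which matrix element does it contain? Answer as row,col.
lane 21->21/4=5, 21 mod 4=1
i=4  r:5+0->5  c:2·1+0+8->10

5,10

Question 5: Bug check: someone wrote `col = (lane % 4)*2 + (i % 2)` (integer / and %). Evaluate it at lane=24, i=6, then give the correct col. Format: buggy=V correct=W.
buggy=0 correct=8

`(lane % 4)*2 + (i % 2)`[24,6]->0
L=24->gid=24>>2=6, tid=24&3=0
[6]->row 6+8=14  col 0·2+0+8=8
col: 0 vs 8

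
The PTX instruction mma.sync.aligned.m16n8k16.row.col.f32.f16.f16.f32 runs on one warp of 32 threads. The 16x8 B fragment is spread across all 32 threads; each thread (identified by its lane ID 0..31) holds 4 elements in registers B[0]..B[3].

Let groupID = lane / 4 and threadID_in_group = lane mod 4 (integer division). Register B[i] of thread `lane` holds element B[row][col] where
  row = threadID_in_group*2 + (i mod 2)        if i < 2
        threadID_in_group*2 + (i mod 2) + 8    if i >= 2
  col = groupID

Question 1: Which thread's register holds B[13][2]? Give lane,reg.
c:2=>grp=2  r:13=>rB=1,tig=2,lo=1
L=2*4+2=10  i=1*2+1=3

10,3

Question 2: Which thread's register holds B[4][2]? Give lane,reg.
10,0

c: 2->gid=2  r: 4->r8=0,tid=2,i&1=0
L=2*4+2=10  i=0*2+0=0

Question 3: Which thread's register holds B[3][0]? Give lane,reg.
c:0=>grp=0  r:3=>rB=0,tig=1,lo=1
L=0*4+1=1  i=0*2+1=1

1,1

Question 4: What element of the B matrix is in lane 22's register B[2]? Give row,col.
12,5

L=22=>grp=22>>2=5, tig=22&3=2
[2]=>row 2·2+0+8=12  col grp=5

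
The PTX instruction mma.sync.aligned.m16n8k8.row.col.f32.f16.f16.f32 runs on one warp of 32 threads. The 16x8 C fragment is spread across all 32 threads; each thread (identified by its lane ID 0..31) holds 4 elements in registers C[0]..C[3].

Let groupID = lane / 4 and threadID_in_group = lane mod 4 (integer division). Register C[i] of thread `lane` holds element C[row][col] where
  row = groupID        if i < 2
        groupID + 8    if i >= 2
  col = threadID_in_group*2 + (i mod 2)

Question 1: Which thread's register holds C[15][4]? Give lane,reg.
r=15⇒gr=7,Rb=1  c=4⇒th=2,odd=0
L=7*4+2=30  i=1*2+0=2

30,2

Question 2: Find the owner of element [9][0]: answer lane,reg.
r=9⇒gr=1,Rb=1  c=0⇒th=0,odd=0
L=1*4+0=4  i=1*2+0=2

4,2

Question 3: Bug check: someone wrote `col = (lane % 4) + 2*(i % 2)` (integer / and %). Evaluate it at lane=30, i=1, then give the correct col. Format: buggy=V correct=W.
`(lane % 4) + 2*(i % 2)`[30,1]⇒4
30: gr=7,th=2
[1] (7+0,2*2+1) = (7,5)
col: 4 vs 5

buggy=4 correct=5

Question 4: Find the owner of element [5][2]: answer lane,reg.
r=5⇒gr=5,Rb=0  c=2⇒th=1,odd=0
L=5*4+1=21  i=0*2+0=0

21,0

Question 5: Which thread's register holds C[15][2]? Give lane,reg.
r: 15->gid=7,r8=1  c: 2->tid=1,i&1=0
L=7*4+1=29  i=1*2+0=2

29,2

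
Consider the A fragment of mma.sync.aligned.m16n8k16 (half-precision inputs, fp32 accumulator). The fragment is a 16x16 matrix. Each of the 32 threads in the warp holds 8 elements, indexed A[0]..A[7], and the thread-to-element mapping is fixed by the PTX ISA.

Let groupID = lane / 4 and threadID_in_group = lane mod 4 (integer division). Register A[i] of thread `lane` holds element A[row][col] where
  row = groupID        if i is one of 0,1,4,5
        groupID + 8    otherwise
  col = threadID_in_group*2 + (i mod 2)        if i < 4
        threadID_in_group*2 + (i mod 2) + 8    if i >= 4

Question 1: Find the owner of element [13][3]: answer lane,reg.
21,3

r=13⇒gr=5,Rb=1  c=3⇒Cb=0,th=1,odd=1
L=5*4+1=21  i=0*4+1*2+1=3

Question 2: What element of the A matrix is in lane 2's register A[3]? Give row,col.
L=2→G=2>>2=0, T=2&3=2
[3]→row 0+8=8  col 2·2+1+0=5

8,5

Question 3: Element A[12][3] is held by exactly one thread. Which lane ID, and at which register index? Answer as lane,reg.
17,3

r=12->g=4,rb=1  c=3->cb=0,t=1,b0=1
L=4*4+1=17  i=0*4+1*2+1=3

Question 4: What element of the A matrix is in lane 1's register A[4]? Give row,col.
0,10

lane 1->1/4=0, 1 mod 4=1
i=4  r:0+0->0  c:2·1+0+8->10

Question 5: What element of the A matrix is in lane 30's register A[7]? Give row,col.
15,13

L=30⇒gr=30>>2=7, th=30&3=2
[7]⇒row 7+8=15  col 2·2+1+8=13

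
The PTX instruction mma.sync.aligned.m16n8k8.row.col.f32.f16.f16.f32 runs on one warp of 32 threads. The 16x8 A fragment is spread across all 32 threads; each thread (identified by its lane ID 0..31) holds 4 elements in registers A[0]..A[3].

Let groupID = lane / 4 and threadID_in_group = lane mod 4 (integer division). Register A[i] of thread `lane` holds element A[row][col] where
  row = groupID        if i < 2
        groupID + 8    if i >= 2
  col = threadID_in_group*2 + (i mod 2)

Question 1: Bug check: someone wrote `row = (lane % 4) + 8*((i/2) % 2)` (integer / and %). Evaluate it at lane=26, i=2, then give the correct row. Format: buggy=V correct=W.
`(lane % 4) + 8*((i/2) % 2)`[26,2]⇒10
26: gr=6,th=2
[2] (6+8,2*2+0) = (14,4)
row: 10 vs 14

buggy=10 correct=14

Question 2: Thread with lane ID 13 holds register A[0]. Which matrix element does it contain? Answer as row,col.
3,2

L=13->g=13>>2=3, t=13&3=1
[0]->row 3+0=3  col 1·2+0=2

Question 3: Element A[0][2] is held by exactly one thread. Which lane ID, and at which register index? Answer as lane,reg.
r=0⇒gr=0,Rb=0  c=2⇒th=1,odd=0
L=0*4+1=1  i=0*2+0=0

1,0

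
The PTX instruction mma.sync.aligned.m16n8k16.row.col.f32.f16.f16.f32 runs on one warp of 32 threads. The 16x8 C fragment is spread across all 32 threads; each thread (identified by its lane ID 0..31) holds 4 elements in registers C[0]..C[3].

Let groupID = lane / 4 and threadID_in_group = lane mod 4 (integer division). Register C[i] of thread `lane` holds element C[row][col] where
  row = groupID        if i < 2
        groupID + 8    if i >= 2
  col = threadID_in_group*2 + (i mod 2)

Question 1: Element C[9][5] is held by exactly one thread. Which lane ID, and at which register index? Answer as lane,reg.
6,3

r:9=>grp=1,rB=1  c:5=>tig=2,lo=1
L=1*4+2=6  i=1*2+1=3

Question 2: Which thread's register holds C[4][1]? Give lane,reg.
r=4->g=4,rb=0  c=1->t=0,b0=1
L=4*4+0=16  i=0*2+1=1

16,1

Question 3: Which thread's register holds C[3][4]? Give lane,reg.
r:3=>grp=3,rB=0  c:4=>tig=2,lo=0
L=3*4+2=14  i=0*2+0=0

14,0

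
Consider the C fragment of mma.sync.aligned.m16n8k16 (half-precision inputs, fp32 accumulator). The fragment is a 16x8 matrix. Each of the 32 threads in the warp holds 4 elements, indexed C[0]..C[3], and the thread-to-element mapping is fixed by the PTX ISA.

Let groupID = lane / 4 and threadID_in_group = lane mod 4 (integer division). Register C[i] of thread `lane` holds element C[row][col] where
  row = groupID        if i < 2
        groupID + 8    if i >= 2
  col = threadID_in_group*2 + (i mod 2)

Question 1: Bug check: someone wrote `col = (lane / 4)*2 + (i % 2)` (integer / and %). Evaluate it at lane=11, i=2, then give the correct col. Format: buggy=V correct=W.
`(lane / 4)*2 + (i % 2)`[11,2]->4
lane 11: g=2 (11/4), t=3 (11%4)
i=2: r=2+8=10, c=3*2+0=6
col: 4 vs 6

buggy=4 correct=6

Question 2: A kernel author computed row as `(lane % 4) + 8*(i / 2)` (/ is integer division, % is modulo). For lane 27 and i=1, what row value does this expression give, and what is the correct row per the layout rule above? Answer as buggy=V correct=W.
`(lane % 4) + 8*(i / 2)`[27,1]=>3
lane 27=>27/4=6, 27 mod 4=3
i=1  r:6+0=>6  c:2·3+1=>7
row: 3 vs 6

buggy=3 correct=6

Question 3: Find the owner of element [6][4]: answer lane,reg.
26,0

r:6=>grp=6,rB=0  c:4=>tig=2,lo=0
L=6*4+2=26  i=0*2+0=0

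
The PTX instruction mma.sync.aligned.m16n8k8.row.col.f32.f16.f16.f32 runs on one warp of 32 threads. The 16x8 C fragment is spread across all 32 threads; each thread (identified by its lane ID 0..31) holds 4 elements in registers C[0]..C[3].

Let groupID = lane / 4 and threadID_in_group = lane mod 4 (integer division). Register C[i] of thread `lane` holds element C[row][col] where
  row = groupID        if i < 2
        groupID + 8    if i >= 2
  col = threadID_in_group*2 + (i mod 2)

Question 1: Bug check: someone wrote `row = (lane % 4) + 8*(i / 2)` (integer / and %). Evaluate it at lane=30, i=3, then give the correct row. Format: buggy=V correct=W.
`(lane % 4) + 8*(i / 2)`[30,3]⇒10
lane 30⇒30/4=7, 30 mod 4=2
i=3  r:7+8⇒15  c:2·2+1⇒5
row: 10 vs 15

buggy=10 correct=15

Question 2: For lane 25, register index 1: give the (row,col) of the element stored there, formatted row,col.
6,3

lane 25->25/4=6, 25 mod 4=1
i=1  r:6+0->6  c:2·1+1->3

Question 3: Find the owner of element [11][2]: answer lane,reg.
r=11⇒gr=3,Rb=1  c=2⇒th=1,odd=0
L=3*4+1=13  i=1*2+0=2

13,2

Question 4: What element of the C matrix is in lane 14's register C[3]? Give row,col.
14: gr=3,th=2
[3] (3+8,2*2+1) = (11,5)

11,5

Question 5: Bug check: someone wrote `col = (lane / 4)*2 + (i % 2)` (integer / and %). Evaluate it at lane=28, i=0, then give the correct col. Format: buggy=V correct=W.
buggy=14 correct=0

`(lane / 4)*2 + (i % 2)`[28,0]->14
28: g=7,t=0
[0] (7+0,0*2+0) = (7,0)
col: 14 vs 0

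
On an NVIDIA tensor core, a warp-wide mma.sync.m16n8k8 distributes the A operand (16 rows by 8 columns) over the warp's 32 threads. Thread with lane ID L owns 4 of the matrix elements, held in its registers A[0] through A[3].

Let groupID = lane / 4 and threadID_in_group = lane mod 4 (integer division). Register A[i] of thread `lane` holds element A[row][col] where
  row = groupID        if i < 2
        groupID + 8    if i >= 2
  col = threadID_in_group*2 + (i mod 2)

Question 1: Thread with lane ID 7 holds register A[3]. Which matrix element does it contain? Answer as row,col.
9,7

lane 7: grp=1 (7/4), tig=3 (7%4)
i=3: r=1+8=9, c=3*2+1=7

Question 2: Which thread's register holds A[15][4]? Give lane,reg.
30,2

r:15=>grp=7,rB=1  c:4=>tig=2,lo=0
L=7*4+2=30  i=1*2+0=2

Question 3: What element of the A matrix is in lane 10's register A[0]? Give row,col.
2,4

10: grp=2,tig=2
[0] (2+0,2*2+0) = (2,4)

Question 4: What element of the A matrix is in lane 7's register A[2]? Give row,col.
7: gr=1,th=3
[2] (1+8,3*2+0) = (9,6)

9,6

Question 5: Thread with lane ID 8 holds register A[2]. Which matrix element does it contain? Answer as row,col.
10,0

L=8->gid=8>>2=2, tid=8&3=0
[2]->row 2+8=10  col 0·2+0=0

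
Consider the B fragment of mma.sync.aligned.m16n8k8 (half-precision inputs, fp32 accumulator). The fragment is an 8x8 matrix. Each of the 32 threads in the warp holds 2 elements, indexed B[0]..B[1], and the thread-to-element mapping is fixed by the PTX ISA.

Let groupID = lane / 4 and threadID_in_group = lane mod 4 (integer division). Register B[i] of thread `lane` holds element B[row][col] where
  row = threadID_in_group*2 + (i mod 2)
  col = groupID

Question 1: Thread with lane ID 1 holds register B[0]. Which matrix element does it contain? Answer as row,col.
2,0

lane 1: grp=0 (1/4), tig=1 (1%4)
i=0: r=1*2+0=2, c=grp=0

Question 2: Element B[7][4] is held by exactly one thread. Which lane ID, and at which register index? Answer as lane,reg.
c=4→G=4  r=7→T=3,p=1
L=4*4+3=19  i=1=1

19,1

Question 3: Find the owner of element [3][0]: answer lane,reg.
c: 0->gid=0  r: 3->tid=1,i&1=1
L=0*4+1=1  i=1=1

1,1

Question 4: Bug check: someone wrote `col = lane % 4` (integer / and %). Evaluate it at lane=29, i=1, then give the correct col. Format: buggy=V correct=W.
`lane % 4`[29,1]⇒1
lane 29⇒29/4=7, 29 mod 4=1
i=1  r:2·1+1⇒3  c:7
col: 1 vs 7

buggy=1 correct=7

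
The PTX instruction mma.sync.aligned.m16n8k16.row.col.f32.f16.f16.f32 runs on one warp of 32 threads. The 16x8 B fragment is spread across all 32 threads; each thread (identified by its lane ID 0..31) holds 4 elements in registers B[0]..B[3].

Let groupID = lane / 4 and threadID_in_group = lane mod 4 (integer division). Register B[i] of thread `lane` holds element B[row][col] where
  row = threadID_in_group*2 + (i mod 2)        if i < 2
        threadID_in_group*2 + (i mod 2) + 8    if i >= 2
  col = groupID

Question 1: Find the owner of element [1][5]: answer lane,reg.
20,1

c: 5->gid=5  r: 1->r8=0,tid=0,i&1=1
L=5*4+0=20  i=0*2+1=1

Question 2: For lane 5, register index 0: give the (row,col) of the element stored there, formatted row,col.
2,1

lane 5: gid=1 (5/4), tid=1 (5%4)
i=0: r=1*2+0+0=2, c=gid=1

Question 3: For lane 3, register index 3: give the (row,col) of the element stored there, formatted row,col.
15,0

L=3→G=3>>2=0, T=3&3=3
[3]→row 3·2+1+8=15  col G=0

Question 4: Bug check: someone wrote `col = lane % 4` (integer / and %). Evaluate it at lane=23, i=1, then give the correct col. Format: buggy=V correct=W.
buggy=3 correct=5

`lane % 4`[23,1]→3
23: G=5,T=3
[1] (3*2+1+0,5) = (7,5)
col: 3 vs 5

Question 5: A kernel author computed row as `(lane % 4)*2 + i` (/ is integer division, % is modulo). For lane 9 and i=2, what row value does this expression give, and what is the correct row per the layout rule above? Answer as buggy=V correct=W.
buggy=4 correct=10

`(lane % 4)*2 + i`[9,2]->4
lane 9: g=2 (9/4), t=1 (9%4)
i=2: r=1*2+0+8=10, c=g=2
row: 4 vs 10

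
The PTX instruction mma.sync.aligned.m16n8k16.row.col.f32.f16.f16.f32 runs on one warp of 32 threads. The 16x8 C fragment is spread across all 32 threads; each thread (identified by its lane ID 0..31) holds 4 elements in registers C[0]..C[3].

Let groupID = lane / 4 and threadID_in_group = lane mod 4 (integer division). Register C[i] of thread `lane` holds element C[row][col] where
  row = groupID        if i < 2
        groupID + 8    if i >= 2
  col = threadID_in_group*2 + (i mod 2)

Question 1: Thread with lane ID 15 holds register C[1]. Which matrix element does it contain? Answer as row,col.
lane 15: grp=3 (15/4), tig=3 (15%4)
i=1: r=3+0=3, c=3*2+1=7

3,7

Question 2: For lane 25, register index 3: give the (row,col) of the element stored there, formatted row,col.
L=25→G=25>>2=6, T=25&3=1
[3]→row 6+8=14  col 1·2+1=3

14,3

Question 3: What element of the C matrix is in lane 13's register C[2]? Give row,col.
lane 13: grp=3 (13/4), tig=1 (13%4)
i=2: r=3+8=11, c=1*2+0=2

11,2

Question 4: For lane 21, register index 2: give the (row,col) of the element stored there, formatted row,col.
13,2

lane 21->21/4=5, 21 mod 4=1
i=2  r:5+8->13  c:2·1+0->2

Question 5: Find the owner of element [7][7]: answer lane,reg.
r:7=>grp=7,rB=0  c:7=>tig=3,lo=1
L=7*4+3=31  i=0*2+1=1

31,1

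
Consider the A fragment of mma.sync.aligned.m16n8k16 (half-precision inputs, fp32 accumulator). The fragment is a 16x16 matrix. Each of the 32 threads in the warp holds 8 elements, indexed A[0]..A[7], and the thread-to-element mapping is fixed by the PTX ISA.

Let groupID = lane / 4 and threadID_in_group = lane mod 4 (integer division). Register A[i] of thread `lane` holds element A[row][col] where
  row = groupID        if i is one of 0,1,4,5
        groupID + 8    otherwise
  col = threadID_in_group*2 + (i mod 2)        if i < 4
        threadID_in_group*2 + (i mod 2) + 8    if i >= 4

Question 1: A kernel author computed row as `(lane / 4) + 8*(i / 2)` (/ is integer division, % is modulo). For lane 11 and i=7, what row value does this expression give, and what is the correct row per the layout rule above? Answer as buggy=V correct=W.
buggy=26 correct=10

`(lane / 4) + 8*(i / 2)`[11,7]⇒26
lane 11⇒11/4=2, 11 mod 4=3
i=7  r:2+8⇒10  c:2·3+1+8⇒15
row: 26 vs 10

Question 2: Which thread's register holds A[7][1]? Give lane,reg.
r=7→G=7,rhi=0  c=1→chi=0,T=0,p=1
L=7*4+0=28  i=0*4+0*2+1=1

28,1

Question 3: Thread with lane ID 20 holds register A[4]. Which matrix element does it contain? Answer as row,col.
L=20->g=20>>2=5, t=20&3=0
[4]->row 5+0=5  col 0·2+0+8=8

5,8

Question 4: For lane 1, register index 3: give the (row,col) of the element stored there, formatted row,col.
8,3

L=1=>grp=1>>2=0, tig=1&3=1
[3]=>row 0+8=8  col 1·2+1+0=3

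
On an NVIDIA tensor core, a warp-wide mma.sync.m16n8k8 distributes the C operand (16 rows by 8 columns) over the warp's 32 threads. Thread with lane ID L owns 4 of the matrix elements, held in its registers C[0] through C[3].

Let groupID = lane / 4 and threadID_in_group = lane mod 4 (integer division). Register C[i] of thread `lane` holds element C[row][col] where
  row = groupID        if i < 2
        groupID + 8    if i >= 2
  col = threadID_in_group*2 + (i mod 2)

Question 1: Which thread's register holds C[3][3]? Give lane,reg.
13,1

r=3->g=3,rb=0  c=3->t=1,b0=1
L=3*4+1=13  i=0*2+1=1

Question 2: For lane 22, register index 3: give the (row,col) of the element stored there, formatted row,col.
13,5

22: gid=5,tid=2
[3] (5+8,2*2+1) = (13,5)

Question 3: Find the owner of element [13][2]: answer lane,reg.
r:13=>grp=5,rB=1  c:2=>tig=1,lo=0
L=5*4+1=21  i=1*2+0=2

21,2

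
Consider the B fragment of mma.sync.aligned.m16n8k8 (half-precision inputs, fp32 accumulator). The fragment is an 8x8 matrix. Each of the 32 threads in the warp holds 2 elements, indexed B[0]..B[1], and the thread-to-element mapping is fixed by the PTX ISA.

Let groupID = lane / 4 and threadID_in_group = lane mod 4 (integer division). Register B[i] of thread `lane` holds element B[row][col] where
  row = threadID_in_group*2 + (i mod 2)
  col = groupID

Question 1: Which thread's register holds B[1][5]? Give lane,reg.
c=5⇒gr=5  r=1⇒th=0,odd=1
L=5*4+0=20  i=1=1

20,1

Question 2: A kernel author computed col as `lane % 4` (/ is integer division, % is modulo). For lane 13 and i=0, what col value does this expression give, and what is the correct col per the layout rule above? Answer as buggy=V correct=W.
buggy=1 correct=3

`lane % 4`[13,0]⇒1
13: gr=3,th=1
[0] (1*2+0,3) = (2,3)
col: 1 vs 3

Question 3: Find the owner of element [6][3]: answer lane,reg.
15,0

c:3=>grp=3  r:6=>tig=3,lo=0
L=3*4+3=15  i=0=0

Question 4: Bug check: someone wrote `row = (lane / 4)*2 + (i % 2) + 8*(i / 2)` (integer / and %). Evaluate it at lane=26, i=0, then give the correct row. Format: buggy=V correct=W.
`(lane / 4)*2 + (i % 2) + 8*(i / 2)`[26,0]⇒12
26: gr=6,th=2
[0] (2*2+0,6) = (4,6)
row: 12 vs 4

buggy=12 correct=4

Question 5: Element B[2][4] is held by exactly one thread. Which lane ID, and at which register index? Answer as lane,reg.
c: 4->gid=4  r: 2->tid=1,i&1=0
L=4*4+1=17  i=0=0

17,0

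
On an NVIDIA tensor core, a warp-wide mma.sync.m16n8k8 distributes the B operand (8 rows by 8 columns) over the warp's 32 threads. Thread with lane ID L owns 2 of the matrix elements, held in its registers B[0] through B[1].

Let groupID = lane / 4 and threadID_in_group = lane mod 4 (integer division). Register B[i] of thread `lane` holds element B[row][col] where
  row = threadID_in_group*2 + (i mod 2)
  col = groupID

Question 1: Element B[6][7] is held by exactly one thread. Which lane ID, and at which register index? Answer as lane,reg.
31,0

c=7⇒gr=7  r=6⇒th=3,odd=0
L=7*4+3=31  i=0=0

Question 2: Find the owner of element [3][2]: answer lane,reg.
9,1

c=2→G=2  r=3→T=1,p=1
L=2*4+1=9  i=1=1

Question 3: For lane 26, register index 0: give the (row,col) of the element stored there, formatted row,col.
L=26->g=26>>2=6, t=26&3=2
[0]->row 2·2+0=4  col g=6

4,6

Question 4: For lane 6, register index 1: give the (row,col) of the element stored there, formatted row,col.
5,1

L=6→G=6>>2=1, T=6&3=2
[1]→row 2·2+1=5  col G=1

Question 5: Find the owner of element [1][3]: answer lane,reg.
c: 3->gid=3  r: 1->tid=0,i&1=1
L=3*4+0=12  i=1=1

12,1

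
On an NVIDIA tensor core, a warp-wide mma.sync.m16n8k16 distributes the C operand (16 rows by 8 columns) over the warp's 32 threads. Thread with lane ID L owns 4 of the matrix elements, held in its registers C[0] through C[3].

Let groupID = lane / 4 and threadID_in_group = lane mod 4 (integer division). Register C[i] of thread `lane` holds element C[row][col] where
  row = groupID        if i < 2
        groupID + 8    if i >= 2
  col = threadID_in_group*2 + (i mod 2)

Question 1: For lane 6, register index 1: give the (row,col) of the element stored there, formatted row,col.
1,5

L=6->gid=6>>2=1, tid=6&3=2
[1]->row 1+0=1  col 2·2+1=5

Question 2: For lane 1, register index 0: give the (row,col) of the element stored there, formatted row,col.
L=1⇒gr=1>>2=0, th=1&3=1
[0]⇒row 0+0=0  col 1·2+0=2

0,2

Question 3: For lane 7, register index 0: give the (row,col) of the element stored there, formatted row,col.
1,6

lane 7: grp=1 (7/4), tig=3 (7%4)
i=0: r=1+0=1, c=3*2+0=6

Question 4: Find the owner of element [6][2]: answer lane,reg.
r: 6->gid=6,r8=0  c: 2->tid=1,i&1=0
L=6*4+1=25  i=0*2+0=0

25,0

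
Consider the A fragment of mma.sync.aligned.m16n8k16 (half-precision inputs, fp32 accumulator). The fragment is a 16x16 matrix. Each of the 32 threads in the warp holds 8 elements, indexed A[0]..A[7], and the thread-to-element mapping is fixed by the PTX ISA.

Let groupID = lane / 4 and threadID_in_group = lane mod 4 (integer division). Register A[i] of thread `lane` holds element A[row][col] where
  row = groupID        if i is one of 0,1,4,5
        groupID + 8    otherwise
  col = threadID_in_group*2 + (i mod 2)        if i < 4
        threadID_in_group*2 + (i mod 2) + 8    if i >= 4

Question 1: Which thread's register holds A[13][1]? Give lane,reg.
r=13⇒gr=5,Rb=1  c=1⇒Cb=0,th=0,odd=1
L=5*4+0=20  i=0*4+1*2+1=3

20,3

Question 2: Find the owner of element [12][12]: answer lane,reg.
r=12→G=4,rhi=1  c=12→chi=1,T=2,p=0
L=4*4+2=18  i=1*4+1*2+0=6

18,6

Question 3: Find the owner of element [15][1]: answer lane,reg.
r=15⇒gr=7,Rb=1  c=1⇒Cb=0,th=0,odd=1
L=7*4+0=28  i=0*4+1*2+1=3

28,3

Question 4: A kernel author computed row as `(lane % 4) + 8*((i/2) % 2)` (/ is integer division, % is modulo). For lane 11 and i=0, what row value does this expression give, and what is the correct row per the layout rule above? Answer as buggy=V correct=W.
buggy=3 correct=2

`(lane % 4) + 8*((i/2) % 2)`[11,0]->3
11: g=2,t=3
[0] (2+0,3*2+0+0) = (2,6)
row: 3 vs 2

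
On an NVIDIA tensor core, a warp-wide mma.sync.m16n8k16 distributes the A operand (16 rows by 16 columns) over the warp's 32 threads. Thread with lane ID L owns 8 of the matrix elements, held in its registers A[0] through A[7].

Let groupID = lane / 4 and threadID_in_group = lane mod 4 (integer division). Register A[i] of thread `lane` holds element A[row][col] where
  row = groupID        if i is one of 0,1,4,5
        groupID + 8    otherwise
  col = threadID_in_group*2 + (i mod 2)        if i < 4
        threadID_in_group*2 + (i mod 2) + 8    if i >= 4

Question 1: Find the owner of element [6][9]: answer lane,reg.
24,5

r=6→G=6,rhi=0  c=9→chi=1,T=0,p=1
L=6*4+0=24  i=1*4+0*2+1=5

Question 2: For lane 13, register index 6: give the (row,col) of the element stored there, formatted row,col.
11,10

L=13⇒gr=13>>2=3, th=13&3=1
[6]⇒row 3+8=11  col 1·2+0+8=10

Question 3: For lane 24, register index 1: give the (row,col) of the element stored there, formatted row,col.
6,1

lane 24: gr=6 (24/4), th=0 (24%4)
i=1: r=6+0=6, c=0*2+1+0=1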